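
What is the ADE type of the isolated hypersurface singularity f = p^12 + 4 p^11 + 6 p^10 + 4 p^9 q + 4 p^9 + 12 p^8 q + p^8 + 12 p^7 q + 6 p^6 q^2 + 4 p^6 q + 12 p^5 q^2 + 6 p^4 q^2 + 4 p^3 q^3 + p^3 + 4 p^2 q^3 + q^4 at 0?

The Hessian of f at 0 has rank 0. Corank 2; j^3 = p^3 is a perfect cube, so E-series; the 4-jet and mu = 6 give E_6.

E_6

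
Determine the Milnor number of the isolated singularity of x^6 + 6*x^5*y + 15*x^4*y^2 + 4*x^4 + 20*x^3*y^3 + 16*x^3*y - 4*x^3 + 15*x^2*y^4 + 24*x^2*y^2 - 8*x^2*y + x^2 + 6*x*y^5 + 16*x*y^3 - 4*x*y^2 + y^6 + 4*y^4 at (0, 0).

5

The Hessian of f at 0 is [[2, 0], [0, 0]] with rank 1, so corank 1. A Groebner basis of the Jacobian ideal J(f) in C{x,y} is {x*y^2 + x*y - x/4 + y^2/2, -5*x*y/2 + x/2 + y^3 - y^2, x^2 + 2*x*y - x/2 + y^2}; counting standard monomials gives mu = 5. Corank 1: A-series; mu = 5 gives A_5.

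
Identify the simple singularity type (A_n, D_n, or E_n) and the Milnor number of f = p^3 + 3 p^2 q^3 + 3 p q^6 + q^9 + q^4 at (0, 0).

Type E_6, Milnor number mu = 6.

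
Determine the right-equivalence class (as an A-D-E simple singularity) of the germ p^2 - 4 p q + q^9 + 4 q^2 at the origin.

A8

The Hessian of f at 0 has rank 1. Corank 1: A-series; mu = 8 gives A_8.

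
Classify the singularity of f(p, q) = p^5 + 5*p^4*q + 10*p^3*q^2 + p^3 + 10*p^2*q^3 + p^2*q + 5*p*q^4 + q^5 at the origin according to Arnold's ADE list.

The Hessian of f at 0 has rank 0. Corank 2; j^3 = p^2*(p + q) has shape L^2 M (L != M), so D-series; mu = 6 gives D_6.

D6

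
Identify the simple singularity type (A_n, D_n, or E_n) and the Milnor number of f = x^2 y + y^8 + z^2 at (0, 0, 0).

The Hessian of f at 0 is [[0, 0, 0], [0, 0, 0], [0, 0, 2]] with rank 1, so corank 2. A Groebner basis of the Jacobian ideal J(f) in C{x,y,z} is {x^2/8 + y^7, x^3, x*y, z}; counting standard monomials gives mu = 9. Corank 2; j^3 = x^2*y has shape L^2 M (L != M), so D-series; mu = 9 gives D_9.

Type D9, Milnor number mu = 9.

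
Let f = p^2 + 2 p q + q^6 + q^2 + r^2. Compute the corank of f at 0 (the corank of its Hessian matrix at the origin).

1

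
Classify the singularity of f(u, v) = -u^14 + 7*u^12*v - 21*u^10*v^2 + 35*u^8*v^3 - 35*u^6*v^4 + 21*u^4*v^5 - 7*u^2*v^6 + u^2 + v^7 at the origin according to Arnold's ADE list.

The Hessian of f at 0 has rank 1. Corank 1: A-series; mu = 6 gives A_6.

A6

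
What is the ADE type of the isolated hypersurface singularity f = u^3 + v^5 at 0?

E_8

The Hessian of f at 0 has rank 0. Corank 2; j^3 = u^3 is a perfect cube, so E-series; the 5-jet and mu = 8 give E_8.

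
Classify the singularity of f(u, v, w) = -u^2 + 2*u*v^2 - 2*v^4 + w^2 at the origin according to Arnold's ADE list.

A3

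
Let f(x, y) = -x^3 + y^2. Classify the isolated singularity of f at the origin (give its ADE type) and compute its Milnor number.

Type A_2, Milnor number mu = 2.

The Hessian of f at 0 has rank 1. Corank 1: A-series; mu = 2 gives A_2.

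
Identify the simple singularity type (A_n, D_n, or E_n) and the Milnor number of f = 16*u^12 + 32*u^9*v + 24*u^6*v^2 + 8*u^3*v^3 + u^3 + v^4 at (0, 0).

Type E_{6}, Milnor number mu = 6.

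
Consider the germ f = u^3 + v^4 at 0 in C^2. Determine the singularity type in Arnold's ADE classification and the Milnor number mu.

Type E6, Milnor number mu = 6.

The Hessian of f at 0 is [[0, 0], [0, 0]] with rank 0, so corank 2. A Groebner basis of the Jacobian ideal J(f) in C{u,v} is {v^3, u^2}; counting standard monomials gives mu = 6. Corank 2; j^3 = u^3 is a perfect cube, so E-series; the 4-jet and mu = 6 give E_6.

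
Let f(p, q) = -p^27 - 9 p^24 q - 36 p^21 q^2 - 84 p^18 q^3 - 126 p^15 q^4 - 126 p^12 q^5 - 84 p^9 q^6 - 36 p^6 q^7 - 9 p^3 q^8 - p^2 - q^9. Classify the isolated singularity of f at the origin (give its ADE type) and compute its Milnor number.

Type A8, Milnor number mu = 8.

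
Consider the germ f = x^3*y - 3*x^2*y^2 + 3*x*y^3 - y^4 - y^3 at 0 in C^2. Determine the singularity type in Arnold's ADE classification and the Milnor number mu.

Type E_7, Milnor number mu = 7.

The Hessian of f at 0 is [[0, 0], [0, 0]] with rank 0, so corank 2. A Groebner basis of the Jacobian ideal J(f) in C{x,y} is {x^3 - 3*x*y^2 - 3*y^2, x^2*y - 2*x*y^2, y^3}; counting standard monomials gives mu = 7. Corank 2; j^3 = -y^3 is a perfect cube, so E-series; the 4-jet and mu = 7 give E_7.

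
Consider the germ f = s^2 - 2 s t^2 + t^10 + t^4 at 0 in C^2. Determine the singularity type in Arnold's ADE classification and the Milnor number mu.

Type A9, Milnor number mu = 9.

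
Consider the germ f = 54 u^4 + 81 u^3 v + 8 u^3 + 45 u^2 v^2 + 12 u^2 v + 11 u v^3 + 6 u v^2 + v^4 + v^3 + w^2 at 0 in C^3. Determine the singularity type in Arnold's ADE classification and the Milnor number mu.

The Hessian of f at 0 has rank 1. Corank 2; j^3 = (2*u + v)^3 is a perfect cube, so E-series; the 4-jet and mu = 7 give E_7.

Type E_7, Milnor number mu = 7.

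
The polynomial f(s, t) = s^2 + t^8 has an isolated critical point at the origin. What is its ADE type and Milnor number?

Type A7, Milnor number mu = 7.

The Hessian of f at 0 has rank 1. Corank 1: A-series; mu = 7 gives A_7.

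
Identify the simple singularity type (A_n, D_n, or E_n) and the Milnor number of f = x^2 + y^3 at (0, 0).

The Hessian of f at 0 has rank 1. Corank 1: A-series; mu = 2 gives A_2.

Type A2, Milnor number mu = 2.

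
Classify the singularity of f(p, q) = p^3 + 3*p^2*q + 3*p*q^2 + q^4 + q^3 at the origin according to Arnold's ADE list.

E6

The Hessian of f at 0 has rank 0. Corank 2; j^3 = (p + q)^3 is a perfect cube, so E-series; the 4-jet and mu = 6 give E_6.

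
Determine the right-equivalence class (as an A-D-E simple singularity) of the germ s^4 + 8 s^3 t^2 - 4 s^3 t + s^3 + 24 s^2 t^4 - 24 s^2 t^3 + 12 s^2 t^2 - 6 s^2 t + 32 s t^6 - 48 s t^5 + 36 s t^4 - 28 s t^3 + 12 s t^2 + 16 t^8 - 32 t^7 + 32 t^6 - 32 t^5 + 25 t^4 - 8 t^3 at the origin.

E_6

The Hessian of f at 0 is [[0, 0], [0, 0]] with rank 0, so corank 2. A Groebner basis of the Jacobian ideal J(f) in C{s,t} is {s^3 - 3*s^2 + 12*s*t - 12*t^2, s^2*t - 2*s^2 + 8*s*t - 8*t^2, -5*s^2/4 + s*t^2 + 5*s*t - 5*t^2, -3*s^2/4 + 3*s*t + t^3 - 3*t^2}; counting standard monomials gives mu = 6. Corank 2; j^3 = (s - 2*t)^3 is a perfect cube, so E-series; the 4-jet and mu = 6 give E_6.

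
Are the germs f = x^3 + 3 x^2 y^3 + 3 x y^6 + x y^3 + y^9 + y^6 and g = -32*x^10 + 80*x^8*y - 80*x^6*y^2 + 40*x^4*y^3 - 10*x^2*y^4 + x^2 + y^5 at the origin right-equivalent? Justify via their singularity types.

No.

The Hessian of f at 0 has rank 0. Corank 2; j^3 = x^3 is a perfect cube, so E-series; the 4-jet and mu = 7 give E_7. The Hessian of g at 0 has rank 1. Corank 1: A-series; mu = 4 gives A_4. f is E_7 but g is A_4, hence not right-equivalent.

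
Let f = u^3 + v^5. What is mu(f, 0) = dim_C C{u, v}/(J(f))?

The Hessian of f at 0 has rank 0. Corank 2; j^3 = u^3 is a perfect cube, so E-series; the 5-jet and mu = 8 give E_8.

8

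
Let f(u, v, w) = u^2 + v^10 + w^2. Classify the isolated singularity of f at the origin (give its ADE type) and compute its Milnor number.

Type A_9, Milnor number mu = 9.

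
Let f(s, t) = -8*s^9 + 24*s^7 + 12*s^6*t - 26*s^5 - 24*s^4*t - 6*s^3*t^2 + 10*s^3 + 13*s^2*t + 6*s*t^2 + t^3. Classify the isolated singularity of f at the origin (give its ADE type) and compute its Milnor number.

The Hessian of f at 0 has rank 0. Corank 2; j^3 = (2*s + t)*(5*s^2 + 4*s*t + t^2) splits into three distinct lines over C (the quadratic factor has nonzero discriminant), so D_4.

Type D4, Milnor number mu = 4.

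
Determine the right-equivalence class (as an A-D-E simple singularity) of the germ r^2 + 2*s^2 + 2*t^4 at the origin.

The Hessian of f at 0 has rank 2. Corank 1: A-series; mu = 3 gives A_3.

A_{3}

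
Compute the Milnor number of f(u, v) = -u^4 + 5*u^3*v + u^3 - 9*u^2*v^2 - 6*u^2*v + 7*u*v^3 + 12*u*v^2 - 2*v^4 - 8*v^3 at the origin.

The Hessian of f at 0 has rank 0. Corank 2; j^3 = (u - 2*v)^3 is a perfect cube, so E-series; the 4-jet and mu = 7 give E_7.

7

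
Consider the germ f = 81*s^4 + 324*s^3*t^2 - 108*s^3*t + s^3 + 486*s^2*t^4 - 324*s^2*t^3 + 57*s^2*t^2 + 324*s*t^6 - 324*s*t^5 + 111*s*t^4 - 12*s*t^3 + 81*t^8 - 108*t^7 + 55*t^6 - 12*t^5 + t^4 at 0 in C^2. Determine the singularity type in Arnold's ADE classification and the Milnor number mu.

Type E_{6}, Milnor number mu = 6.

The Hessian of f at 0 is [[0, 0], [0, 0]] with rank 0, so corank 2. A Groebner basis of the Jacobian ideal J(f) in C{s,t} is {s^3, s^2*t, s^2/2 + s*t^2, 9*s^2/2 + t^3}; counting standard monomials gives mu = 6. Corank 2; j^3 = s^3 is a perfect cube, so E-series; the 4-jet and mu = 6 give E_6.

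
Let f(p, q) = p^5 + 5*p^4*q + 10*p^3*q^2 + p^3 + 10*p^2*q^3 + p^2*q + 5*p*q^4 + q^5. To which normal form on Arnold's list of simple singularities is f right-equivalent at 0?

The Hessian of f at 0 has rank 0. Corank 2; j^3 = p^2*(p + q) has shape L^2 M (L != M), so D-series; mu = 6 gives D_6.

D_6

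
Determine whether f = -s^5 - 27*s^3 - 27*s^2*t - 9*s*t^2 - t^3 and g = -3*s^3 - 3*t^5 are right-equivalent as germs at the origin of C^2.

Yes.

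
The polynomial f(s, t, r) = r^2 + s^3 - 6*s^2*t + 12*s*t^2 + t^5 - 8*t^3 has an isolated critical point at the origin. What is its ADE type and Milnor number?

The Hessian of f at 0 has rank 1. Corank 2; j^3 = (s - 2*t)^3 is a perfect cube, so E-series; the 5-jet and mu = 8 give E_8.

Type E8, Milnor number mu = 8.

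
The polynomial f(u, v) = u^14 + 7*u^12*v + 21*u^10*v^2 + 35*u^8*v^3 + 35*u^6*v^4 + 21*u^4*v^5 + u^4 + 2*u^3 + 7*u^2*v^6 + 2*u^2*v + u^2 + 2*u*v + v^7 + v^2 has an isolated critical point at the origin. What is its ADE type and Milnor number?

The Hessian of f at 0 has rank 1. Corank 1: A-series; mu = 6 gives A_6.

Type A_6, Milnor number mu = 6.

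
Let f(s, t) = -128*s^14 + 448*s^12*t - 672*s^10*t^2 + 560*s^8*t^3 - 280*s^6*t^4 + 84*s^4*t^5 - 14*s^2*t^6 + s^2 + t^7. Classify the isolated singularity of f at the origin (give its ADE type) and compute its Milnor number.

The Hessian of f at 0 has rank 1. Corank 1: A-series; mu = 6 gives A_6.

Type A_6, Milnor number mu = 6.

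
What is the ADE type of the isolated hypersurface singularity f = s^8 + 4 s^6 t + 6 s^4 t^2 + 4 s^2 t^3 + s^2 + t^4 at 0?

The Hessian of f at 0 is [[2, 0], [0, 0]] with rank 1, so corank 1. A Groebner basis of the Jacobian ideal J(f) in C{s,t} is {t^3, s}; counting standard monomials gives mu = 3. Corank 1: A-series; mu = 3 gives A_3.

A_3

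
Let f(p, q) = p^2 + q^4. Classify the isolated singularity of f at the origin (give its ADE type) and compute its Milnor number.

Type A_{3}, Milnor number mu = 3.

The Hessian of f at 0 is [[2, 0], [0, 0]] with rank 1, so corank 1. A Groebner basis of the Jacobian ideal J(f) in C{p,q} is {q^3, p}; counting standard monomials gives mu = 3. Corank 1: A-series; mu = 3 gives A_3.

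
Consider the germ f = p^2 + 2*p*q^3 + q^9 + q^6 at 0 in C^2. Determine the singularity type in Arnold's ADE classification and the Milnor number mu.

Type A8, Milnor number mu = 8.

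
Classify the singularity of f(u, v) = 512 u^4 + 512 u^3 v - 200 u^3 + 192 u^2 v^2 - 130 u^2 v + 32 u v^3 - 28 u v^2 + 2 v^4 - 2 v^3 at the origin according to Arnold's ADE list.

The Hessian of f at 0 has rank 0. Corank 2; j^3 = -2*(4*u + v)*(5*u + v)^2 has shape L^2 M (L != M), so D-series; mu = 5 gives D_5.

D5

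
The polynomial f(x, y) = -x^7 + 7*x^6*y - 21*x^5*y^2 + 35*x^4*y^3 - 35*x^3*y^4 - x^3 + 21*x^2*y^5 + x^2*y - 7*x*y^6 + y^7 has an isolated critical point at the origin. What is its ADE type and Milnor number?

Type D_8, Milnor number mu = 8.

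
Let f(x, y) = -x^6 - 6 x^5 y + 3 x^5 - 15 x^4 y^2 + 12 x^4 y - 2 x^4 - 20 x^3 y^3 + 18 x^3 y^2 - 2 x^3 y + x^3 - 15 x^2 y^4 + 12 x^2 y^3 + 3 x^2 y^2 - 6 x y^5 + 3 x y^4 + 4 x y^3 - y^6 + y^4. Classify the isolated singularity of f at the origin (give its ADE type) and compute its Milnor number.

Type E_{6}, Milnor number mu = 6.

The Hessian of f at 0 is [[0, 0], [0, 0]] with rank 0, so corank 2. A Groebner basis of the Jacobian ideal J(f) in C{x,y} is {x^3, x^2*y, -x^2/2 + x*y^2, 3*x^2/2 + y^3}; counting standard monomials gives mu = 6. Corank 2; j^3 = x^3 is a perfect cube, so E-series; the 4-jet and mu = 6 give E_6.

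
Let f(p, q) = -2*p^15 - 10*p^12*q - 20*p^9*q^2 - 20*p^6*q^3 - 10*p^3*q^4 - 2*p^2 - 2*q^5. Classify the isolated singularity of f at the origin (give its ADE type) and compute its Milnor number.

The Hessian of f at 0 is [[-4, 0], [0, 0]] with rank 1, so corank 1. A Groebner basis of the Jacobian ideal J(f) in C{p,q} is {q^4, p}; counting standard monomials gives mu = 4. Corank 1: A-series; mu = 4 gives A_4.

Type A_4, Milnor number mu = 4.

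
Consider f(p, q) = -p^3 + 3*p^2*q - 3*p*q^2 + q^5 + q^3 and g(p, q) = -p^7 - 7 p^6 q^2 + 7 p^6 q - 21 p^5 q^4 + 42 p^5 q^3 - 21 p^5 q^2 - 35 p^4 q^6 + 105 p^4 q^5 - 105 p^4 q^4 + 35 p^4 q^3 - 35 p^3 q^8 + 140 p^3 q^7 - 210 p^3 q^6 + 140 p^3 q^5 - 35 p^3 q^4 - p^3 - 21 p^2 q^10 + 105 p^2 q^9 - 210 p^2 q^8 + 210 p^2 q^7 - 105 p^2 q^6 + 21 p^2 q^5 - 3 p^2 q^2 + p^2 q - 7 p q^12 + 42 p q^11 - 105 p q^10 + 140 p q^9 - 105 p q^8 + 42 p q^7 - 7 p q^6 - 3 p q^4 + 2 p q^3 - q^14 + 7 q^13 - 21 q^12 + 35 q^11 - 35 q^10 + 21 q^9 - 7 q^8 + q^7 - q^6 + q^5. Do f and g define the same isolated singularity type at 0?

No.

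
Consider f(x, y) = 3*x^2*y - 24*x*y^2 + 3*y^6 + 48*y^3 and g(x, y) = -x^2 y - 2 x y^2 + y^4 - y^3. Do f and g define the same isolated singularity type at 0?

No.

The Hessian of f at 0 is [[0, 0], [0, 0]] with rank 0, so corank 2. A Groebner basis of the Jacobian ideal J(f) in C{x,y} is {x^2/6 + y^5 - 8*y^2/3, x^3 - 64*y^3, x*y - 4*y^2}; counting standard monomials gives mu = 7. Corank 2; j^3 = 3*y*(x - 4*y)^2 has shape L^2 M (L != M), so D-series; mu = 7 gives D_7. The Hessian of g at 0 is [[0, 0], [0, 0]] with rank 0, so corank 2. A Groebner basis of the Jacobian ideal J(g) in C{x,y} is {x^3 + x^2/4 - y^2/4, -x^2/4 + y^3 + y^2/4, x*y + y^2}; counting standard monomials gives mu = 5. Corank 2; j^3 = -y*(x + y)^2 has shape L^2 M (L != M), so D-series; mu = 5 gives D_5. f is D_7 but g is D_5, hence not right-equivalent.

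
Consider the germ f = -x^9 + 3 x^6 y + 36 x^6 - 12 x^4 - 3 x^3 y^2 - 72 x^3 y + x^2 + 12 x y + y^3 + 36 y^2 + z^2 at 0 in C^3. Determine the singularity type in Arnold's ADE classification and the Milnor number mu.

Type A_{2}, Milnor number mu = 2.

The Hessian of f at 0 is [[2, 12, 0], [12, 72, 0], [0, 0, 2]] with rank 2, so corank 1. A Groebner basis of the Jacobian ideal J(f) in C{x,y,z} is {y^2, x + 6*y, z}; counting standard monomials gives mu = 2. Corank 1: A-series; mu = 2 gives A_2.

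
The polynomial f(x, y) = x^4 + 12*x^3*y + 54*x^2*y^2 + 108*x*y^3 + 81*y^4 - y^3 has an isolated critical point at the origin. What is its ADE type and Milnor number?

The Hessian of f at 0 has rank 0. Corank 2; j^3 = -y^3 is a perfect cube, so E-series; the 4-jet and mu = 6 give E_6.

Type E_6, Milnor number mu = 6.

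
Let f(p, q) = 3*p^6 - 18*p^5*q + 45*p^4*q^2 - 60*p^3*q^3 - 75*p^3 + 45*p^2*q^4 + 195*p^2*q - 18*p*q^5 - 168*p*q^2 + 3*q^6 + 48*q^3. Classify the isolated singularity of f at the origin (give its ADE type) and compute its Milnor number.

Type D7, Milnor number mu = 7.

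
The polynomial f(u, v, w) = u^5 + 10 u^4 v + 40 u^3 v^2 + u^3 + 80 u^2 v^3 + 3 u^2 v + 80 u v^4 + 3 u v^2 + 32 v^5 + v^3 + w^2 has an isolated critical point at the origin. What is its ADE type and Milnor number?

The Hessian of f at 0 has rank 1. Corank 2; j^3 = (u + v)^3 is a perfect cube, so E-series; the 5-jet and mu = 8 give E_8.

Type E_{8}, Milnor number mu = 8.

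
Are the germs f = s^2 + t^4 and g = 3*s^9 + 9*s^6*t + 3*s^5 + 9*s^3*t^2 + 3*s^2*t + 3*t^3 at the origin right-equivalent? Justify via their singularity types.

No.

The Hessian of f at 0 is [[2, 0], [0, 0]] with rank 1, so corank 1. A Groebner basis of the Jacobian ideal J(f) in C{s,t} is {t^3, s}; counting standard monomials gives mu = 3. Corank 1: A-series; mu = 3 gives A_3. The Hessian of g at 0 is [[0, 0], [0, 0]] with rank 0, so corank 2. A Groebner basis of the Jacobian ideal J(g) in C{s,t} is {t^3, s^2 + 3*t^2, s*t}; counting standard monomials gives mu = 4. Corank 2; j^3 = 3*t*(s^2 + t^2) splits into three distinct lines over C (the quadratic factor has nonzero discriminant), so D_4. f is A_3 but g is D_4, hence not right-equivalent.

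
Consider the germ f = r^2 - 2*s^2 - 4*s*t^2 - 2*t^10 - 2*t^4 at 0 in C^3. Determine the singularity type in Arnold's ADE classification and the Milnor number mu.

The Hessian of f at 0 has rank 2. Corank 1: A-series; mu = 9 gives A_9.

Type A9, Milnor number mu = 9.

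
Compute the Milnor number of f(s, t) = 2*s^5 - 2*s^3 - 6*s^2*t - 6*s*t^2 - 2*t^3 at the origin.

The Hessian of f at 0 has rank 0. Corank 2; j^3 = -2*(s + t)^3 is a perfect cube, so E-series; the 5-jet and mu = 8 give E_8.

8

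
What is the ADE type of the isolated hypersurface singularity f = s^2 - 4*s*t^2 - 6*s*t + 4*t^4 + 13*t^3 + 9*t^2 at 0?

The Hessian of f at 0 has rank 1. Corank 1: A-series; mu = 2 gives A_2.

A2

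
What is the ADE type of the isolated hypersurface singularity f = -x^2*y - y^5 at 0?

The Hessian of f at 0 is [[0, 0], [0, 0]] with rank 0, so corank 2. A Groebner basis of the Jacobian ideal J(f) in C{x,y} is {x^2/5 + y^4, x^3, x*y}; counting standard monomials gives mu = 6. Corank 2; j^3 = -x^2*y has shape L^2 M (L != M), so D-series; mu = 6 gives D_6.

D6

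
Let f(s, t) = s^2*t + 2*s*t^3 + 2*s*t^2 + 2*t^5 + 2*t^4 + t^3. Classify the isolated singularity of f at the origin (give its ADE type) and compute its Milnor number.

Type D6, Milnor number mu = 6.

The Hessian of f at 0 is [[0, 0], [0, 0]] with rank 0, so corank 2. A Groebner basis of the Jacobian ideal J(f) in C{s,t} is {s^3 - 3*s^2/4 - 5*s*t/2 - 7*t^2/4, s^2*t + s^2/2 + 2*s*t + 3*t^2/2, -s^2/4 + s*t^2 - 3*s*t/2 - 5*t^2/4, s*t + t^3 + t^2}; counting standard monomials gives mu = 6. Corank 2; j^3 = t*(s + t)^2 has shape L^2 M (L != M), so D-series; mu = 6 gives D_6.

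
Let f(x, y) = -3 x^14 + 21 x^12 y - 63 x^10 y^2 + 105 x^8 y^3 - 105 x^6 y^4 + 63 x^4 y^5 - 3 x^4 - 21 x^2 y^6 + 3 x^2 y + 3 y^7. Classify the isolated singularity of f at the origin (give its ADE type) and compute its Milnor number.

The Hessian of f at 0 has rank 0. Corank 2; j^3 = 3*x^2*y has shape L^2 M (L != M), so D-series; mu = 8 gives D_8.

Type D_{8}, Milnor number mu = 8.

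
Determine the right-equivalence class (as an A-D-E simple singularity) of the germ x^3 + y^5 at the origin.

E_{8}

The Hessian of f at 0 has rank 0. Corank 2; j^3 = x^3 is a perfect cube, so E-series; the 5-jet and mu = 8 give E_8.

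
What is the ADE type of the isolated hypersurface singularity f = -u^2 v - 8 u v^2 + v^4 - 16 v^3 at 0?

The Hessian of f at 0 has rank 0. Corank 2; j^3 = -v*(u + 4*v)^2 has shape L^2 M (L != M), so D-series; mu = 5 gives D_5.

D5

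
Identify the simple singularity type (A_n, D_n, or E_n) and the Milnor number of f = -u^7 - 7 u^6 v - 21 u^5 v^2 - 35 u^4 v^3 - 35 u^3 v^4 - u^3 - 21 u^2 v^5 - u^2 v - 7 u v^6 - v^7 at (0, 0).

Type D_{8}, Milnor number mu = 8.

The Hessian of f at 0 is [[0, 0], [0, 0]] with rank 0, so corank 2. A Groebner basis of the Jacobian ideal J(f) in C{u,v} is {-u*v/7 + v^6, u*v^2, u^2 + u*v}; counting standard monomials gives mu = 8. Corank 2; j^3 = -u^2*(u + v) has shape L^2 M (L != M), so D-series; mu = 8 gives D_8.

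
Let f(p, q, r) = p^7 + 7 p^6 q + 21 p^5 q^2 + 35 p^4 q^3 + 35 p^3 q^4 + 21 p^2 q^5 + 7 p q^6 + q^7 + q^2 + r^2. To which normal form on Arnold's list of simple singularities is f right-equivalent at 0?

A_{6}

The Hessian of f at 0 has rank 2. Corank 1: A-series; mu = 6 gives A_6.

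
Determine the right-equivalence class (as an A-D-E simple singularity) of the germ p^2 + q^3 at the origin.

A_2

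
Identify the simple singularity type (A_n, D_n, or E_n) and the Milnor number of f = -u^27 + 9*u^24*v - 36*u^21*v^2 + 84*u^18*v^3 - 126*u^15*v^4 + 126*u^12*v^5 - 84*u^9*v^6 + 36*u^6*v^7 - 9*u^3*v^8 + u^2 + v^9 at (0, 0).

Type A8, Milnor number mu = 8.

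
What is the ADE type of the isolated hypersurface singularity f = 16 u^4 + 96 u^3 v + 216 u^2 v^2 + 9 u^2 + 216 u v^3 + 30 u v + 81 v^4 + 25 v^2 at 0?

The Hessian of f at 0 has rank 1. Corank 1: A-series; mu = 3 gives A_3.

A_3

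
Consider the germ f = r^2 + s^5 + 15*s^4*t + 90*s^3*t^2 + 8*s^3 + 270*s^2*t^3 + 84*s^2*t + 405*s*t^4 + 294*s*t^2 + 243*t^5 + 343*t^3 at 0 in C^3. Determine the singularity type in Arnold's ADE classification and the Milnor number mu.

The Hessian of f at 0 has rank 1. Corank 2; j^3 = (2*s + 7*t)^3 is a perfect cube, so E-series; the 5-jet and mu = 8 give E_8.

Type E_8, Milnor number mu = 8.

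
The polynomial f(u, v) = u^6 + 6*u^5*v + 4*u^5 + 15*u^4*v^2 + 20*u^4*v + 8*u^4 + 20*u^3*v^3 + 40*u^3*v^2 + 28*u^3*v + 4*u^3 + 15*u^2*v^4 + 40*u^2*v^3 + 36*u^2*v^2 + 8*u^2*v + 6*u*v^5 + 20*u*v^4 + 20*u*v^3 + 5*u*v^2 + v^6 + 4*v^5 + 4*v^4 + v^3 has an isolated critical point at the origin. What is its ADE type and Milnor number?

Type D_{7}, Milnor number mu = 7.

The Hessian of f at 0 is [[0, 0], [0, 0]] with rank 0, so corank 2. A Groebner basis of the Jacobian ideal J(f) in C{u,v} is {112*u^2/15 + 8*u*v/5 + v^4 - 22*v^3/15 - 16*v^2/15, u^3 - 3*u^2/5 + 3*u*v/10 + 7*v^3/20 + 3*v^2/10, u^2*v + 4*u^2/15 - 4*u*v/5 - 31*v^3/60 - 7*v^2/15, 4*u^2/15 + u*v^2 + 6*u*v/5 + 11*v^3/15 + 8*v^2/15}; counting standard monomials gives mu = 7. Corank 2; j^3 = (u + v)*(2*u + v)^2 has shape L^2 M (L != M), so D-series; mu = 7 gives D_7.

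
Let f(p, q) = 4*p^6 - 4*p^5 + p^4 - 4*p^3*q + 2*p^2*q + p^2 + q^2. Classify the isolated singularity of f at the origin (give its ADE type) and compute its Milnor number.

The Hessian of f at 0 is [[2, 0], [0, 2]] with rank 2, so corank 0. A Groebner basis of the Jacobian ideal J(f) in C{p,q} is {p, q}; counting standard monomials gives mu = 1. Corank 0: nondegenerate Morse point, so A_1.

Type A_{1}, Milnor number mu = 1.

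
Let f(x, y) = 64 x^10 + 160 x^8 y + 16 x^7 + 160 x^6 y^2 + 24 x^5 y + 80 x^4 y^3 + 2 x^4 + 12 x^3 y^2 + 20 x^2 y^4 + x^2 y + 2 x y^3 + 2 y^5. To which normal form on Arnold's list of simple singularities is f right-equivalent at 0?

D_{6}

The Hessian of f at 0 is [[0, 0], [0, 0]] with rank 0, so corank 2. A Groebner basis of the Jacobian ideal J(f) in C{x,y} is {x^3, x^2*y, -x^2/4 + x*y^2, x*y + y^3}; counting standard monomials gives mu = 6. Corank 2; j^3 = x^2*y has shape L^2 M (L != M), so D-series; mu = 6 gives D_6.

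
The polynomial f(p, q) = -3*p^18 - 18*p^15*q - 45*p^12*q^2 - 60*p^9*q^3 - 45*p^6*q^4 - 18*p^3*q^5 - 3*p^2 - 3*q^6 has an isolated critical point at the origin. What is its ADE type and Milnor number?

Type A5, Milnor number mu = 5.

The Hessian of f at 0 has rank 1. Corank 1: A-series; mu = 5 gives A_5.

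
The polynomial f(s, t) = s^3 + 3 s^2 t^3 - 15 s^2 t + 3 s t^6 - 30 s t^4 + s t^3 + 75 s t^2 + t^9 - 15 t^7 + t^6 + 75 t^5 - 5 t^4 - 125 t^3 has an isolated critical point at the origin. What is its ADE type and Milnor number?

The Hessian of f at 0 is [[0, 0], [0, 0]] with rank 0, so corank 2. A Groebner basis of the Jacobian ideal J(f) in C{s,t} is {s^3 - 15*s^2*t - 750*s^2 + 7500*s*t - 18750*t^2, 15*s^2 + s*t^2 - 150*s*t + 375*t^2, 3*s^2 - 30*s*t + t^3 + 75*t^2}; counting standard monomials gives mu = 7. Corank 2; j^3 = (s - 5*t)^3 is a perfect cube, so E-series; the 4-jet and mu = 7 give E_7.

Type E_7, Milnor number mu = 7.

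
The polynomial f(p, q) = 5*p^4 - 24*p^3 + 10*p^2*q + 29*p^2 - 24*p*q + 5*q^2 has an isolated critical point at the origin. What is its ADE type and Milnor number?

Type A_{1}, Milnor number mu = 1.

The Hessian of f at 0 has rank 2. Corank 0: nondegenerate Morse point, so A_1.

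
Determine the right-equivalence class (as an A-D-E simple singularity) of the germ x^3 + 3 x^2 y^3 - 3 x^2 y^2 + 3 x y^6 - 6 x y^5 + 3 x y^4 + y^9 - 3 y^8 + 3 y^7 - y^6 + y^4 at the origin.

The Hessian of f at 0 is [[0, 0], [0, 0]] with rank 0, so corank 2. A Groebner basis of the Jacobian ideal J(f) in C{x,y} is {x^3, x^2*y, -x^2/2 + x*y^2, y^3}; counting standard monomials gives mu = 6. Corank 2; j^3 = x^3 is a perfect cube, so E-series; the 4-jet and mu = 6 give E_6.

E_{6}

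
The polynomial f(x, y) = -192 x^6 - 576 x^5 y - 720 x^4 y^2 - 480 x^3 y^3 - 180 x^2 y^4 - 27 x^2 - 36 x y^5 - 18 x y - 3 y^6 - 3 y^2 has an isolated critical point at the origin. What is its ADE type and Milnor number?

Type A_{5}, Milnor number mu = 5.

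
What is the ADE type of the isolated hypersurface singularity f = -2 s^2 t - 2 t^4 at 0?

D_5

The Hessian of f at 0 has rank 0. Corank 2; j^3 = -2*s^2*t has shape L^2 M (L != M), so D-series; mu = 5 gives D_5.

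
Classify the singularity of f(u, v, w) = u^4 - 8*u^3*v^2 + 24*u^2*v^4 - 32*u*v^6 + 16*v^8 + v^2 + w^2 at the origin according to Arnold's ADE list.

The Hessian of f at 0 is [[0, 0, 0], [0, 2, 0], [0, 0, 2]] with rank 2, so corank 1. A Groebner basis of the Jacobian ideal J(f) in C{u,v,w} is {u^3, v, w}; counting standard monomials gives mu = 3. Corank 1: A-series; mu = 3 gives A_3.

A_{3}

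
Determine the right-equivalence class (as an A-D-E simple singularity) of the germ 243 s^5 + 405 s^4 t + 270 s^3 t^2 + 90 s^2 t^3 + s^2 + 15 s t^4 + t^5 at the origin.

A4

The Hessian of f at 0 is [[2, 0], [0, 0]] with rank 1, so corank 1. A Groebner basis of the Jacobian ideal J(f) in C{s,t} is {t^4, s}; counting standard monomials gives mu = 4. Corank 1: A-series; mu = 4 gives A_4.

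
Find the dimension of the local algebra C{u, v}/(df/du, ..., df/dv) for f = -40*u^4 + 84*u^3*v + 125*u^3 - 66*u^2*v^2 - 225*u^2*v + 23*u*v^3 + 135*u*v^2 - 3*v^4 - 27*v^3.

7

The Hessian of f at 0 is [[0, 0], [0, 0]] with rank 0, so corank 2. A Groebner basis of the Jacobian ideal J(f) in C{u,v} is {1171875*u^2/4 - 703125*u*v/2 + v^4 - 125*v^3/4 + 421875*v^2/4, u^3 - 2475*u^2/4 + 1485*u*v/2 - 3*v^3/20 - 891*v^2/4, u^2*v - 2875*u^2/4 + 1725*u*v/2 - 17*v^3/60 - 1035*v^2/4, -625*u^2 + u*v^2 + 750*u*v - 8*v^3/15 - 225*v^2}; counting standard monomials gives mu = 7. Corank 2; j^3 = (5*u - 3*v)^3 is a perfect cube, so E-series; the 4-jet and mu = 7 give E_7.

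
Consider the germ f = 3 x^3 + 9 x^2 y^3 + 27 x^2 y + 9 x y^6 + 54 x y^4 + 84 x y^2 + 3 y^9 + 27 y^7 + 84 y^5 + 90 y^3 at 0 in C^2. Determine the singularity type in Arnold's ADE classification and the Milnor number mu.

Type D_4, Milnor number mu = 4.

The Hessian of f at 0 has rank 0. Corank 2; j^3 = 3*(x + 3*y)*(x^2 + 6*x*y + 10*y^2) splits into three distinct lines over C (the quadratic factor has nonzero discriminant), so D_4.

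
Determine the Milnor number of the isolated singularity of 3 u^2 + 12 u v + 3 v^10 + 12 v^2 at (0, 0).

9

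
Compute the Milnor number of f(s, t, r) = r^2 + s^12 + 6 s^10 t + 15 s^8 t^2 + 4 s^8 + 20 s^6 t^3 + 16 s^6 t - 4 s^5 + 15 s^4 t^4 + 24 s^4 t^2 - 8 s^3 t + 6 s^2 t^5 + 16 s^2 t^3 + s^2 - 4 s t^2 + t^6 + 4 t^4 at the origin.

5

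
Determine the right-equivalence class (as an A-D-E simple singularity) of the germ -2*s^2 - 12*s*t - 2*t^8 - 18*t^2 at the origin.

The Hessian of f at 0 has rank 1. Corank 1: A-series; mu = 7 gives A_7.

A_{7}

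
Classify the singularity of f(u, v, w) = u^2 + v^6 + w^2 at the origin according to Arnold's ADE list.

A_{5}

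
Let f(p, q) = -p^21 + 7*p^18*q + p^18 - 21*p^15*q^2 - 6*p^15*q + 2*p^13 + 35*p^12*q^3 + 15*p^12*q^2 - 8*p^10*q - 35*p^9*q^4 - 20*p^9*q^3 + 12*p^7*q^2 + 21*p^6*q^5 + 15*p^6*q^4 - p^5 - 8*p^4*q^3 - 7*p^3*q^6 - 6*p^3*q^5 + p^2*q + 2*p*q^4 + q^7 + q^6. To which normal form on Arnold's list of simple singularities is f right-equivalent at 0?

The Hessian of f at 0 has rank 0. Corank 2; j^3 = p^2*q has shape L^2 M (L != M), so D-series; mu = 7 gives D_7.

D7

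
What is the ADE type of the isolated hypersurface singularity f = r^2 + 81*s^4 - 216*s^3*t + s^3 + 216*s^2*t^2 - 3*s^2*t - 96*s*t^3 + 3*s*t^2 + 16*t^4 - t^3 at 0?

E_6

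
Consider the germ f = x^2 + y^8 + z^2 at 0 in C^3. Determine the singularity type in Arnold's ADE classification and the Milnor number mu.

The Hessian of f at 0 has rank 2. Corank 1: A-series; mu = 7 gives A_7.

Type A7, Milnor number mu = 7.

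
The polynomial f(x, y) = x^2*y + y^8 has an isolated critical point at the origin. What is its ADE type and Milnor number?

Type D9, Milnor number mu = 9.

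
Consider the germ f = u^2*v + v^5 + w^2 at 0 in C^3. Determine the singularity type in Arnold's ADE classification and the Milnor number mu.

The Hessian of f at 0 has rank 1. Corank 2; j^3 = u^2*v has shape L^2 M (L != M), so D-series; mu = 6 gives D_6.

Type D_{6}, Milnor number mu = 6.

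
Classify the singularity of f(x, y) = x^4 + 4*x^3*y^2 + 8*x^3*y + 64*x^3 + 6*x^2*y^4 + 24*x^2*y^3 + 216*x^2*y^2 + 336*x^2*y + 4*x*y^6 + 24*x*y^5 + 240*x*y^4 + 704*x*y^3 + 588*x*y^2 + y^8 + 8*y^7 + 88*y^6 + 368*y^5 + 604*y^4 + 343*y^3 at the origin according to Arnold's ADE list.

E_6

The Hessian of f at 0 has rank 0. Corank 2; j^3 = (4*x + 7*y)^3 is a perfect cube, so E-series; the 4-jet and mu = 6 give E_6.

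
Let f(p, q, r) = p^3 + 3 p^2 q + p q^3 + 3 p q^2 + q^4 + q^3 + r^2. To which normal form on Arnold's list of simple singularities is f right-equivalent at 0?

E_7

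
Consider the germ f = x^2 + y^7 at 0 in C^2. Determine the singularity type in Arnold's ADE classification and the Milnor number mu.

The Hessian of f at 0 is [[2, 0], [0, 0]] with rank 1, so corank 1. A Groebner basis of the Jacobian ideal J(f) in C{x,y} is {y^6, x}; counting standard monomials gives mu = 6. Corank 1: A-series; mu = 6 gives A_6.

Type A_6, Milnor number mu = 6.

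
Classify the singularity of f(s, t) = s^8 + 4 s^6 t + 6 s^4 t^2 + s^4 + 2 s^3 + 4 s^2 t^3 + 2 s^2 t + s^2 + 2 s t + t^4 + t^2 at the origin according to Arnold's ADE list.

A_3

The Hessian of f at 0 has rank 1. Corank 1: A-series; mu = 3 gives A_3.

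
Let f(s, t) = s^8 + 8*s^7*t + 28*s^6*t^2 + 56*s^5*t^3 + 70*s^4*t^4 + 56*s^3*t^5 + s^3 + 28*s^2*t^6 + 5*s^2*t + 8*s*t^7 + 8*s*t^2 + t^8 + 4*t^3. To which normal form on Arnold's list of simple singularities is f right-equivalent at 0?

D_{9}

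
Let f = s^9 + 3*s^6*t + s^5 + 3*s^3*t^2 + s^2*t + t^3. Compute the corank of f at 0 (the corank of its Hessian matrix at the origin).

2

The Hessian at 0 is [[0, 0], [0, 0]] of rank 0; hence corank 2.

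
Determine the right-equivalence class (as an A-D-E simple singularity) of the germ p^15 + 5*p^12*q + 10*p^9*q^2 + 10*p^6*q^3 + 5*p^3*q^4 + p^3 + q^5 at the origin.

The Hessian of f at 0 has rank 0. Corank 2; j^3 = p^3 is a perfect cube, so E-series; the 5-jet and mu = 8 give E_8.

E_8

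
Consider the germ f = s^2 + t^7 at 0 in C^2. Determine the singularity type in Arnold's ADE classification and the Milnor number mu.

Type A_6, Milnor number mu = 6.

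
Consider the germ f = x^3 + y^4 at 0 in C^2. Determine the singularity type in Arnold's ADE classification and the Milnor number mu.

Type E_6, Milnor number mu = 6.

The Hessian of f at 0 has rank 0. Corank 2; j^3 = x^3 is a perfect cube, so E-series; the 4-jet and mu = 6 give E_6.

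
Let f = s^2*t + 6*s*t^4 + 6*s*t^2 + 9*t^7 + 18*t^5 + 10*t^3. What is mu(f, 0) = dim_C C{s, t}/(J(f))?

4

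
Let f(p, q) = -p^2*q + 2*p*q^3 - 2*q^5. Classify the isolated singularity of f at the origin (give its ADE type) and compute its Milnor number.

Type D6, Milnor number mu = 6.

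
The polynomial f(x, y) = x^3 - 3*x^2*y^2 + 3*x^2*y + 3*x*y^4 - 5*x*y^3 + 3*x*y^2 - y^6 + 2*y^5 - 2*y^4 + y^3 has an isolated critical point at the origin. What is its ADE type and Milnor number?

Type E7, Milnor number mu = 7.

The Hessian of f at 0 is [[0, 0], [0, 0]] with rank 0, so corank 2. A Groebner basis of the Jacobian ideal J(f) in C{x,y} is {-x^2 - 2*x*y + y^4 - y^3/3 - y^2, x^3 - 4*x^2 - 8*x*y - y^3/3 - 4*y^2, x^2*y + 7*x^2/3 + 14*x*y/3 - 2*y^3/9 + 7*y^2/3, -x^2 + x*y^2 - 2*x*y + 2*y^3/3 - y^2}; counting standard monomials gives mu = 7. Corank 2; j^3 = (x + y)^3 is a perfect cube, so E-series; the 4-jet and mu = 7 give E_7.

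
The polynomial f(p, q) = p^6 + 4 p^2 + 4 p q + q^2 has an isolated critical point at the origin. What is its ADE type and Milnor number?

Type A_5, Milnor number mu = 5.

The Hessian of f at 0 is [[8, 4], [4, 2]] with rank 1, so corank 1. A Groebner basis of the Jacobian ideal J(f) in C{p,q} is {q^5, p + q/2}; counting standard monomials gives mu = 5. Corank 1: A-series; mu = 5 gives A_5.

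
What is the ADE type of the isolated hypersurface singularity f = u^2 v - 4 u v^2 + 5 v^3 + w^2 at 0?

D4

The Hessian of f at 0 has rank 1. Corank 2; j^3 = v*(u^2 - 4*u*v + 5*v^2) splits into three distinct lines over C (the quadratic factor has nonzero discriminant), so D_4.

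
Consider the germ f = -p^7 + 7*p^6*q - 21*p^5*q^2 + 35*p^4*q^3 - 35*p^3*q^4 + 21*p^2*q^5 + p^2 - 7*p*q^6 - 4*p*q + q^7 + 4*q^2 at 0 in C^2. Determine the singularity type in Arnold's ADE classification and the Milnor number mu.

Type A6, Milnor number mu = 6.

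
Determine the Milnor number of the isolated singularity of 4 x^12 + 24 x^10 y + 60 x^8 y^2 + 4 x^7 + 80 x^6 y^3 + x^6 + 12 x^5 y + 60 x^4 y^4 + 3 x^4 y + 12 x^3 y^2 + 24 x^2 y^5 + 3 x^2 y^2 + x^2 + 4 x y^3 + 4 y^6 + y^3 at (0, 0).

The Hessian of f at 0 has rank 1. Corank 1: A-series; mu = 2 gives A_2.

2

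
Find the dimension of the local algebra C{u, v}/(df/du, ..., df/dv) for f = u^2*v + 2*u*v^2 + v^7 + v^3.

8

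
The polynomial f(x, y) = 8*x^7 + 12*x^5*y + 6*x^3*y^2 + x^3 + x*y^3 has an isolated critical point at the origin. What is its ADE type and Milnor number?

The Hessian of f at 0 has rank 0. Corank 2; j^3 = x^3 is a perfect cube, so E-series; the 4-jet and mu = 7 give E_7.

Type E_7, Milnor number mu = 7.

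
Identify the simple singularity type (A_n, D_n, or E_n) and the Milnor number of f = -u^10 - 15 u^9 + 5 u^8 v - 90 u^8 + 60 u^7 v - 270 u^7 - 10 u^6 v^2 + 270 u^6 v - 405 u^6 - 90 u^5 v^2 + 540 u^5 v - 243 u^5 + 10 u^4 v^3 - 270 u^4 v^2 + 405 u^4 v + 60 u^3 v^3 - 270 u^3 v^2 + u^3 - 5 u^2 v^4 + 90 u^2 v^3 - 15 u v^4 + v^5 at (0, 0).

The Hessian of f at 0 is [[0, 0], [0, 0]] with rank 0, so corank 2. A Groebner basis of the Jacobian ideal J(f) in C{u,v} is {v^5, u*v^3 - v^4/12, u^2}; counting standard monomials gives mu = 8. Corank 2; j^3 = u^3 is a perfect cube, so E-series; the 5-jet and mu = 8 give E_8.

Type E_{8}, Milnor number mu = 8.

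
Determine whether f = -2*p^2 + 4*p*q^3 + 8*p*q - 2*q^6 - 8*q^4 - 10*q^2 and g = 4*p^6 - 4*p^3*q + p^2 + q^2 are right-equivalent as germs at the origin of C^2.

Yes.

The Hessian of f at 0 has rank 2. Corank 0: nondegenerate Morse point, so A_1. The Hessian of g at 0 has rank 2. Corank 0: nondegenerate Morse point, so A_1. Both have type A_1, hence right-equivalent.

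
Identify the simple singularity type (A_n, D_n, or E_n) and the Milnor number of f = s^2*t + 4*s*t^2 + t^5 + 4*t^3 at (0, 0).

Type D6, Milnor number mu = 6.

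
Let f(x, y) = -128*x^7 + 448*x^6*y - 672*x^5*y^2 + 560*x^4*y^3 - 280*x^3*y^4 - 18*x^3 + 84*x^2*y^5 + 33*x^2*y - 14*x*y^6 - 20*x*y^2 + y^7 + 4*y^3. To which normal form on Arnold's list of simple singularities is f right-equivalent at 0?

The Hessian of f at 0 is [[0, 0], [0, 0]] with rank 0, so corank 2. A Groebner basis of the Jacobian ideal J(f) in C{x,y} is {-2187*x*y/14 + y^6 + 729*y^2/7, x*y^2 - 2*y^3/3, x^2 - 7*x*y/6 + y^2/3}; counting standard monomials gives mu = 8. Corank 2; j^3 = -(2*x - y)*(3*x - 2*y)^2 has shape L^2 M (L != M), so D-series; mu = 8 gives D_8.

D_8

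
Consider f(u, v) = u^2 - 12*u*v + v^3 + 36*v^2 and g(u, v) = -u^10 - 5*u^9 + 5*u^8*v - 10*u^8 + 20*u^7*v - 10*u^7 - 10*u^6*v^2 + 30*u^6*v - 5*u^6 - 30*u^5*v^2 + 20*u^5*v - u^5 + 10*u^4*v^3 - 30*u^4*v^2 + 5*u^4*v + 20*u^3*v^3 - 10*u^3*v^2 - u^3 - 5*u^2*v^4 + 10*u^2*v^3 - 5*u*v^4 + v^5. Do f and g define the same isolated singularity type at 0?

No.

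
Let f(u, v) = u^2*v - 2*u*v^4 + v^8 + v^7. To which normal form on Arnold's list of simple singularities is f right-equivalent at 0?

D_9

The Hessian of f at 0 has rank 0. Corank 2; j^3 = u^2*v has shape L^2 M (L != M), so D-series; mu = 9 gives D_9.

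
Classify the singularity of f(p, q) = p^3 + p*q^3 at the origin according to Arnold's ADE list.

E7

The Hessian of f at 0 has rank 0. Corank 2; j^3 = p^3 is a perfect cube, so E-series; the 4-jet and mu = 7 give E_7.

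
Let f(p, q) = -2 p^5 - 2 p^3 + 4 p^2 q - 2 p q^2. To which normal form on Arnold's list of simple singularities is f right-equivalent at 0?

The Hessian of f at 0 has rank 0. Corank 2; j^3 = -2*p*(p - q)^2 has shape L^2 M (L != M), so D-series; mu = 6 gives D_6.

D_{6}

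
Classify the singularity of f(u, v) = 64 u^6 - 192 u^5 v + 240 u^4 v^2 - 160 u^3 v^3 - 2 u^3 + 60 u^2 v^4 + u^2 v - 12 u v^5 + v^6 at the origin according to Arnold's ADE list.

The Hessian of f at 0 has rank 0. Corank 2; j^3 = -u^2*(2*u - v) has shape L^2 M (L != M), so D-series; mu = 7 gives D_7.

D_7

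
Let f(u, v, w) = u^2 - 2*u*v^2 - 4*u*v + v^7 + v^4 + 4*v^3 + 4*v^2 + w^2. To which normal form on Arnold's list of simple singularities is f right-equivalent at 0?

A_{6}

The Hessian of f at 0 is [[2, -4, 0], [-4, 8, 0], [0, 0, 2]] with rank 2, so corank 1. A Groebner basis of the Jacobian ideal J(f) in C{u,v,w} is {u^3 - 6*u^2*v + 12*u^2 - 32*u*v + 16*u - 32*v, -u + v^2 + 2*v, w}; counting standard monomials gives mu = 6. Corank 1: A-series; mu = 6 gives A_6.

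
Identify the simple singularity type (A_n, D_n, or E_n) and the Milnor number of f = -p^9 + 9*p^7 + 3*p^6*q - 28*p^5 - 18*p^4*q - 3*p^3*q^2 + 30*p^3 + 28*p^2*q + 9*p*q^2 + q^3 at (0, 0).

Type D_{4}, Milnor number mu = 4.

The Hessian of f at 0 has rank 0. Corank 2; j^3 = (3*p + q)*(10*p^2 + 6*p*q + q^2) splits into three distinct lines over C (the quadratic factor has nonzero discriminant), so D_4.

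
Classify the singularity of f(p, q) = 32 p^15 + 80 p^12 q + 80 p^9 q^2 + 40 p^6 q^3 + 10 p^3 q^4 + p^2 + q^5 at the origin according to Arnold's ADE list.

A_{4}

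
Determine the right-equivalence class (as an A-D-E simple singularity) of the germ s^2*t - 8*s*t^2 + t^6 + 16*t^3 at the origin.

D_7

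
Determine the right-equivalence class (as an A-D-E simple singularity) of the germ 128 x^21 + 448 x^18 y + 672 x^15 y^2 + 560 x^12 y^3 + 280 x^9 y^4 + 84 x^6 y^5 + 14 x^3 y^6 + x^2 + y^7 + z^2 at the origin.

A_6

The Hessian of f at 0 has rank 2. Corank 1: A-series; mu = 6 gives A_6.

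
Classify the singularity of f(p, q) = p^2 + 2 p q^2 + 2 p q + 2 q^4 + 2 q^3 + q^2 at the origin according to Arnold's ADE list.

The Hessian of f at 0 has rank 1. Corank 1: A-series; mu = 3 gives A_3.

A3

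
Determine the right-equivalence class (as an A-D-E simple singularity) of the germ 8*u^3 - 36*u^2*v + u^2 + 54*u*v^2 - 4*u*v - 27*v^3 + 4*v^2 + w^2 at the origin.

A_2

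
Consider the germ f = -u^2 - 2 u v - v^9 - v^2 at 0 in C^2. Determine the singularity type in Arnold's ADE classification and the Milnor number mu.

The Hessian of f at 0 has rank 1. Corank 1: A-series; mu = 8 gives A_8.

Type A8, Milnor number mu = 8.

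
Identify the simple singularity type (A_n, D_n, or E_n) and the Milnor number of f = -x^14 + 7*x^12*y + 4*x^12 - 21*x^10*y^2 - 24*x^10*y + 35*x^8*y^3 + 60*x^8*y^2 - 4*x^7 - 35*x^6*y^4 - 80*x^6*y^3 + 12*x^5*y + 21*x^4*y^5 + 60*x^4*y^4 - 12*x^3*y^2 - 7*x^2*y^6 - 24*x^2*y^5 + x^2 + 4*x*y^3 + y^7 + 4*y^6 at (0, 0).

Type A_6, Milnor number mu = 6.

The Hessian of f at 0 has rank 1. Corank 1: A-series; mu = 6 gives A_6.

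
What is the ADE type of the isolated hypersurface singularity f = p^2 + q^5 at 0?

A4

The Hessian of f at 0 is [[2, 0], [0, 0]] with rank 1, so corank 1. A Groebner basis of the Jacobian ideal J(f) in C{p,q} is {q^4, p}; counting standard monomials gives mu = 4. Corank 1: A-series; mu = 4 gives A_4.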